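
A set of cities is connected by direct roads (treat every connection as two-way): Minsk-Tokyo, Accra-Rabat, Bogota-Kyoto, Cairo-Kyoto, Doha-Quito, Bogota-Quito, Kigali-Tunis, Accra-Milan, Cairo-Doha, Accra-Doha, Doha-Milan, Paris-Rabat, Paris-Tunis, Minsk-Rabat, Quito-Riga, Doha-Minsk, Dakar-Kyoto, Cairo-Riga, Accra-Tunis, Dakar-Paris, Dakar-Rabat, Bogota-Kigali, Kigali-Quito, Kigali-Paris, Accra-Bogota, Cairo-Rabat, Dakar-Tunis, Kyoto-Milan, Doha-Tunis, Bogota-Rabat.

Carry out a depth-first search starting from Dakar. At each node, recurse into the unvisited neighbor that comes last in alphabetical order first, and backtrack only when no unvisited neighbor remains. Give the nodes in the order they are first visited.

Dakar, Tunis, Paris, Rabat, Minsk, Tokyo, Doha, Quito, Riga, Cairo, Kyoto, Milan, Accra, Bogota, Kigali

Visit Dakar
Dakar → Tunis
Tunis → Paris
Paris → Rabat
Rabat → Minsk
Minsk → Tokyo
Minsk → Doha
Doha → Quito
Quito → Riga
Riga → Cairo
Cairo → Kyoto
Kyoto → Milan
Milan → Accra
Accra → Bogota
Bogota → Kigali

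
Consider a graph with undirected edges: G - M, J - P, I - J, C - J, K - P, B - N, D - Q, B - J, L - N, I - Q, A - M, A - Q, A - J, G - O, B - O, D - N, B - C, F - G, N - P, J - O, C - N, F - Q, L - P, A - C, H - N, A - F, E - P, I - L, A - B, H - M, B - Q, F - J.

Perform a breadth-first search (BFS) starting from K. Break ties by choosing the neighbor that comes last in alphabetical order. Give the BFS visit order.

K, P, N, L, J, E, H, D, C, B, I, O, F, A, M, Q, G

Visit K; enqueue P → queue [P]
Visit P; enqueue N, L, J, E → queue [N, L, J, E]
Visit N; enqueue H, D, C, B → queue [L, J, E, H, D, C, B]
Visit L; enqueue I → queue [J, E, H, D, C, B, I]
Visit J; enqueue O, F, A → queue [E, H, D, C, B, I, O, F, A]
Visit E → queue [H, D, C, B, I, O, F, A]
Visit H; enqueue M → queue [D, C, B, I, O, F, A, M]
Visit D; enqueue Q → queue [C, B, I, O, F, A, M, Q]
Visit C → queue [B, I, O, F, A, M, Q]
Visit B → queue [I, O, F, A, M, Q]
Visit I → queue [O, F, A, M, Q]
Visit O; enqueue G → queue [F, A, M, Q, G]
Visit F → queue [A, M, Q, G]
Visit A → queue [M, Q, G]
Visit M → queue [Q, G]
Visit Q → queue [G]
Visit G → queue []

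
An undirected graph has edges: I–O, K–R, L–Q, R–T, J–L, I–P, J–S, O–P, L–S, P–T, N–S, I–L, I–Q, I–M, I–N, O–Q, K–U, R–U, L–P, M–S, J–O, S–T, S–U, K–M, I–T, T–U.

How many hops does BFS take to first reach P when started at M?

Level 0: M
Level 1: I, K, S
Level 2: J, L, N, O, P, Q, R, T, U
P first appears at level 2.

2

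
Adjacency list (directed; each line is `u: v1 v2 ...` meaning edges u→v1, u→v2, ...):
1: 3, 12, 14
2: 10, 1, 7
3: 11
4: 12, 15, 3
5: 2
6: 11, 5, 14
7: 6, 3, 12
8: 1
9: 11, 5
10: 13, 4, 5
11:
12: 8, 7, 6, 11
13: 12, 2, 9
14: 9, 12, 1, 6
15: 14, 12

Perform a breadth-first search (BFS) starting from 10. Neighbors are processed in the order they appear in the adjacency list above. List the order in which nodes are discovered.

Visit 10; enqueue 13, 4, 5 → queue [13, 4, 5]
Visit 13; enqueue 12, 2, 9 → queue [4, 5, 12, 2, 9]
Visit 4; enqueue 15, 3 → queue [5, 12, 2, 9, 15, 3]
Visit 5 → queue [12, 2, 9, 15, 3]
Visit 12; enqueue 8, 7, 6, 11 → queue [2, 9, 15, 3, 8, 7, 6, 11]
Visit 2; enqueue 1 → queue [9, 15, 3, 8, 7, 6, 11, 1]
Visit 9 → queue [15, 3, 8, 7, 6, 11, 1]
Visit 15; enqueue 14 → queue [3, 8, 7, 6, 11, 1, 14]
Visit 3 → queue [8, 7, 6, 11, 1, 14]
Visit 8 → queue [7, 6, 11, 1, 14]
Visit 7 → queue [6, 11, 1, 14]
Visit 6 → queue [11, 1, 14]
Visit 11 → queue [1, 14]
Visit 1 → queue [14]
Visit 14 → queue []

10 13 4 5 12 2 9 15 3 8 7 6 11 1 14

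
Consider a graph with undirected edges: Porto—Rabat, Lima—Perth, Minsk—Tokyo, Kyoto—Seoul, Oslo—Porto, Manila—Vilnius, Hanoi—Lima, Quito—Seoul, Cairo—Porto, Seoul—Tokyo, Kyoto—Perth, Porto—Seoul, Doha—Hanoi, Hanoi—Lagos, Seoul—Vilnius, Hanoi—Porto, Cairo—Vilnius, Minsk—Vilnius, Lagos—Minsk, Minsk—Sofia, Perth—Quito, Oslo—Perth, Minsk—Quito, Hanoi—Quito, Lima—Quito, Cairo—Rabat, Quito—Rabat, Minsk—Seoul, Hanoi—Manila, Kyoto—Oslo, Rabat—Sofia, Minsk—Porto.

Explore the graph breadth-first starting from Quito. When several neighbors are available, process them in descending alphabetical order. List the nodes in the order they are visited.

Visit Quito; enqueue Seoul, Rabat, Perth, Minsk, Lima, Hanoi → queue [Seoul, Rabat, Perth, Minsk, Lima, Hanoi]
Visit Seoul; enqueue Vilnius, Tokyo, Porto, Kyoto → queue [Rabat, Perth, Minsk, Lima, Hanoi, Vilnius, Tokyo, Porto, Kyoto]
Visit Rabat; enqueue Sofia, Cairo → queue [Perth, Minsk, Lima, Hanoi, Vilnius, Tokyo, Porto, Kyoto, Sofia, Cairo]
Visit Perth; enqueue Oslo → queue [Minsk, Lima, Hanoi, Vilnius, Tokyo, Porto, Kyoto, Sofia, Cairo, Oslo]
Visit Minsk; enqueue Lagos → queue [Lima, Hanoi, Vilnius, Tokyo, Porto, Kyoto, Sofia, Cairo, Oslo, Lagos]
Visit Lima → queue [Hanoi, Vilnius, Tokyo, Porto, Kyoto, Sofia, Cairo, Oslo, Lagos]
Visit Hanoi; enqueue Manila, Doha → queue [Vilnius, Tokyo, Porto, Kyoto, Sofia, Cairo, Oslo, Lagos, Manila, Doha]
Visit Vilnius → queue [Tokyo, Porto, Kyoto, Sofia, Cairo, Oslo, Lagos, Manila, Doha]
Visit Tokyo → queue [Porto, Kyoto, Sofia, Cairo, Oslo, Lagos, Manila, Doha]
Visit Porto → queue [Kyoto, Sofia, Cairo, Oslo, Lagos, Manila, Doha]
Visit Kyoto → queue [Sofia, Cairo, Oslo, Lagos, Manila, Doha]
Visit Sofia → queue [Cairo, Oslo, Lagos, Manila, Doha]
Visit Cairo → queue [Oslo, Lagos, Manila, Doha]
Visit Oslo → queue [Lagos, Manila, Doha]
Visit Lagos → queue [Manila, Doha]
Visit Manila → queue [Doha]
Visit Doha → queue []

Quito Seoul Rabat Perth Minsk Lima Hanoi Vilnius Tokyo Porto Kyoto Sofia Cairo Oslo Lagos Manila Doha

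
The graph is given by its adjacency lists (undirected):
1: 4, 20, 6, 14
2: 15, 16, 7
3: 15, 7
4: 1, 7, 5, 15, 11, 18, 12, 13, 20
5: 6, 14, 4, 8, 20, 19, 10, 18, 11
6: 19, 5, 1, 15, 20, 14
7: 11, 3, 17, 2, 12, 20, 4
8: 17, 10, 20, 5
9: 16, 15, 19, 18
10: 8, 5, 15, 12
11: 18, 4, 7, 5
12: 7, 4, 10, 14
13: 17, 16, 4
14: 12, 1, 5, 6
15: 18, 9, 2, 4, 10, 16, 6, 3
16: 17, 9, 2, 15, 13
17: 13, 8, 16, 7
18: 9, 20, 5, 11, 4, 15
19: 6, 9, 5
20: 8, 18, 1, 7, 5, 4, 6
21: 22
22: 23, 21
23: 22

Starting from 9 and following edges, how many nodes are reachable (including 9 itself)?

BFS from 9 visits: 9, 16, 15, 19, 18, 17, 2, 13, 4, 10, 6, 3, 5, 20, 11, 8, 7, 1, 12, 14
Reachable nodes: 20 of 23 total.

20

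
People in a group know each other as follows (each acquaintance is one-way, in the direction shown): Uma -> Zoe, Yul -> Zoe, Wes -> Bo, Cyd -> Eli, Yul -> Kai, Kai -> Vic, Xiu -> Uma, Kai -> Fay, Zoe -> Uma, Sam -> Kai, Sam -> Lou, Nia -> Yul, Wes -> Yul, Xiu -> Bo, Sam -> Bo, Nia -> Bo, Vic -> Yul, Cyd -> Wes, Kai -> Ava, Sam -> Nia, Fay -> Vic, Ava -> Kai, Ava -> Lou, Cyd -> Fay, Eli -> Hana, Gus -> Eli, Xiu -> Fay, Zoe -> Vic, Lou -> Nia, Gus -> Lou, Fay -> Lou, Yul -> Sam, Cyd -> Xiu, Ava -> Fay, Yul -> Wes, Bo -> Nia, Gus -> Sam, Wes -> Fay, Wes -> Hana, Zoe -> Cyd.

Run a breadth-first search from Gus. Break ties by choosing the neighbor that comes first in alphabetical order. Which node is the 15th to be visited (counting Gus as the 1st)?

Cyd

Visit Gus; enqueue Eli, Lou, Sam → queue [Eli, Lou, Sam]
Visit Eli; enqueue Hana → queue [Lou, Sam, Hana]
Visit Lou; enqueue Nia → queue [Sam, Hana, Nia]
Visit Sam; enqueue Bo, Kai → queue [Hana, Nia, Bo, Kai]
Visit Hana → queue [Nia, Bo, Kai]
Visit Nia; enqueue Yul → queue [Bo, Kai, Yul]
Visit Bo → queue [Kai, Yul]
Visit Kai; enqueue Ava, Fay, Vic → queue [Yul, Ava, Fay, Vic]
Visit Yul; enqueue Wes, Zoe → queue [Ava, Fay, Vic, Wes, Zoe]
Visit Ava → queue [Fay, Vic, Wes, Zoe]
Visit Fay → queue [Vic, Wes, Zoe]
Visit Vic → queue [Wes, Zoe]
Visit Wes → queue [Zoe]
Visit Zoe; enqueue Cyd, Uma → queue [Cyd, Uma]
Visit Cyd; enqueue Xiu → queue [Uma, Xiu]
Visit Uma → queue [Xiu]
Visit Xiu → queue []

Visit order: Gus, Eli, Lou, Sam, Hana, Nia, Bo, Kai, Yul, Ava, Fay, Vic, Wes, Zoe, Cyd, Uma, Xiu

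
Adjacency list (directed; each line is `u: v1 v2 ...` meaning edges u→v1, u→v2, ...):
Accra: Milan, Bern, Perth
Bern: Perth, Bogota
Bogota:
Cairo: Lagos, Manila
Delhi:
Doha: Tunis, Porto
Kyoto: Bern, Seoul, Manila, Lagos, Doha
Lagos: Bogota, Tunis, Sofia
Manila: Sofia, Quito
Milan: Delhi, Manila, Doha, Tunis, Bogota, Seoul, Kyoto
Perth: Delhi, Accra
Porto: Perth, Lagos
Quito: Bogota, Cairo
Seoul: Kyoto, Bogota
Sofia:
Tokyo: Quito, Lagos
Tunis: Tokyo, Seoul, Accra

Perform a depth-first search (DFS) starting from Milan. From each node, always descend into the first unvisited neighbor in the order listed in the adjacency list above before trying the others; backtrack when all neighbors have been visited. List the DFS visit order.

Visit Milan
Milan → Delhi
Milan → Manila
Manila → Sofia
Manila → Quito
Quito → Bogota
Quito → Cairo
Cairo → Lagos
Lagos → Tunis
Tunis → Tokyo
Tunis → Seoul
Seoul → Kyoto
Kyoto → Bern
Bern → Perth
Perth → Accra
Kyoto → Doha
Doha → Porto

Milan Delhi Manila Sofia Quito Bogota Cairo Lagos Tunis Tokyo Seoul Kyoto Bern Perth Accra Doha Porto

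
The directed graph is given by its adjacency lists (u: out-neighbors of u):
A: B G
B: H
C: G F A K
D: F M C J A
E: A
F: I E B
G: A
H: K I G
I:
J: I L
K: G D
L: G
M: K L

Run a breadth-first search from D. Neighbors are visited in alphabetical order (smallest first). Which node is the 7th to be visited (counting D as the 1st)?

B

Visit D; enqueue A, C, F, J, M → queue [A, C, F, J, M]
Visit A; enqueue B, G → queue [C, F, J, M, B, G]
Visit C; enqueue K → queue [F, J, M, B, G, K]
Visit F; enqueue E, I → queue [J, M, B, G, K, E, I]
Visit J; enqueue L → queue [M, B, G, K, E, I, L]
Visit M → queue [B, G, K, E, I, L]
Visit B; enqueue H → queue [G, K, E, I, L, H]
Visit G → queue [K, E, I, L, H]
Visit K → queue [E, I, L, H]
Visit E → queue [I, L, H]
Visit I → queue [L, H]
Visit L → queue [H]
Visit H → queue []

Visit order: D, A, C, F, J, M, B, G, K, E, I, L, H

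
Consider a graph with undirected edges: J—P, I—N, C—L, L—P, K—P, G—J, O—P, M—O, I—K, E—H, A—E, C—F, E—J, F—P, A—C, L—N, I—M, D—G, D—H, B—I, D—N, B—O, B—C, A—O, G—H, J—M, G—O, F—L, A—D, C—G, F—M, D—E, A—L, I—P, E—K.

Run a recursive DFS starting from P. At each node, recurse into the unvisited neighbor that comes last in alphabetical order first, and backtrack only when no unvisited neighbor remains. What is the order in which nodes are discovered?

Visit P
P → O
O → M
M → J
J → G
G → H
H → E
E → K
K → I
I → N
N → L
L → F
F → C
C → B
C → A
A → D

P O M J G H E K I N L F C B A D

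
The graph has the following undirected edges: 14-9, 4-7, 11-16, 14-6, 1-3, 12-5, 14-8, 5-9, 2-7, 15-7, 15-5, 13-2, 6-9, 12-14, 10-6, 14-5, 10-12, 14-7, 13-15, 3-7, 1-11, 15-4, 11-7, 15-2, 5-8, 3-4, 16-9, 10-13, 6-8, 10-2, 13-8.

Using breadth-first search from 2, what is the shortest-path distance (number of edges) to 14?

2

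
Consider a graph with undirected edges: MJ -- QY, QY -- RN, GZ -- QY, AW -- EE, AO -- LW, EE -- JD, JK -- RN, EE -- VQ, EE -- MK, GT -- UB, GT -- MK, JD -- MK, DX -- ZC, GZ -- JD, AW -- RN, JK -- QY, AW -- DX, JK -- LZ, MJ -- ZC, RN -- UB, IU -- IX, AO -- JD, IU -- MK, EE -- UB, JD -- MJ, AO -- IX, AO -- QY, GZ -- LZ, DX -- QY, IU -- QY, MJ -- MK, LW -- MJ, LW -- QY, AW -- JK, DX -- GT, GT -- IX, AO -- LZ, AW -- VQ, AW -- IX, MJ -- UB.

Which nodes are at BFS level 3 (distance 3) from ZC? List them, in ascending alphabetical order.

AO, EE, GZ, IU, IX, JK, RN, VQ

Level 0: ZC
Level 1: DX, MJ
Level 2: AW, GT, JD, LW, MK, QY, UB
Level 3: AO, EE, GZ, IU, IX, JK, RN, VQ
Level 4: LZ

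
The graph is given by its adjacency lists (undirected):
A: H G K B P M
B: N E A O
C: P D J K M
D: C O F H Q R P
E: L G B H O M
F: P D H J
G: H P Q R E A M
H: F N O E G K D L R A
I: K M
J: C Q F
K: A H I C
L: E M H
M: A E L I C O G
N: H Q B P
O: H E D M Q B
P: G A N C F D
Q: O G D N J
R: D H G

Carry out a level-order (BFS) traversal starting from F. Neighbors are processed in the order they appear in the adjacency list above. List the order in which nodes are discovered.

F → P → D → H → J → G → A → N → C → O → Q → R → E → K → L → M → B → I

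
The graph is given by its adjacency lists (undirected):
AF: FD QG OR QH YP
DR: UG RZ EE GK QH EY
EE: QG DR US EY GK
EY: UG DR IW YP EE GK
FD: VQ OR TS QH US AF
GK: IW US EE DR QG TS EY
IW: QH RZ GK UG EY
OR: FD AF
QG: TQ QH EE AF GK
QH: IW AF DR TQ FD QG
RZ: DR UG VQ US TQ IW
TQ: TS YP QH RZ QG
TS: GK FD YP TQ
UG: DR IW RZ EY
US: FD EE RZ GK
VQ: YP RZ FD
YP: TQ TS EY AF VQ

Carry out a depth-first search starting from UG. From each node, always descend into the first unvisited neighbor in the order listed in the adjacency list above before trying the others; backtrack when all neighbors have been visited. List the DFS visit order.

UG -> DR -> RZ -> VQ -> YP -> TQ -> TS -> GK -> IW -> QH -> AF -> FD -> OR -> US -> EE -> QG -> EY

Visit UG
UG → DR
DR → RZ
RZ → VQ
VQ → YP
YP → TQ
TQ → TS
TS → GK
GK → IW
IW → QH
QH → AF
AF → FD
FD → OR
FD → US
US → EE
EE → QG
EE → EY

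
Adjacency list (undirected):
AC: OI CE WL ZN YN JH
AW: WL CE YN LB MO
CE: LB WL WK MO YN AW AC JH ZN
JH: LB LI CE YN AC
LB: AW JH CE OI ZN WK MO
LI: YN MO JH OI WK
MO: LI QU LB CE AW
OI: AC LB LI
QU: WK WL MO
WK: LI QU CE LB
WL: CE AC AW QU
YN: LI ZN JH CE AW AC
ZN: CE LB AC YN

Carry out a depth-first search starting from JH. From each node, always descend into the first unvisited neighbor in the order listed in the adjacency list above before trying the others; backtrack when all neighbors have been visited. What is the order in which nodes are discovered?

JH, LB, AW, WL, CE, WK, LI, YN, ZN, AC, OI, MO, QU

Visit JH
JH → LB
LB → AW
AW → WL
WL → CE
CE → WK
WK → LI
LI → YN
YN → ZN
ZN → AC
AC → OI
LI → MO
MO → QU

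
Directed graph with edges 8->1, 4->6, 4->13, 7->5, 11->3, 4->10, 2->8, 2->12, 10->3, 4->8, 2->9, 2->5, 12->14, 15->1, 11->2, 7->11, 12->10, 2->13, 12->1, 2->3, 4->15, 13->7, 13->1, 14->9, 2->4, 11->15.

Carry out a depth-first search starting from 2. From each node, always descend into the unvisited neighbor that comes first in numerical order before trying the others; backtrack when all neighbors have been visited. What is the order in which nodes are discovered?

Visit 2
2 → 3
2 → 4
4 → 6
4 → 8
8 → 1
4 → 10
4 → 13
13 → 7
7 → 5
7 → 11
11 → 15
2 → 9
2 → 12
12 → 14

2, 3, 4, 6, 8, 1, 10, 13, 7, 5, 11, 15, 9, 12, 14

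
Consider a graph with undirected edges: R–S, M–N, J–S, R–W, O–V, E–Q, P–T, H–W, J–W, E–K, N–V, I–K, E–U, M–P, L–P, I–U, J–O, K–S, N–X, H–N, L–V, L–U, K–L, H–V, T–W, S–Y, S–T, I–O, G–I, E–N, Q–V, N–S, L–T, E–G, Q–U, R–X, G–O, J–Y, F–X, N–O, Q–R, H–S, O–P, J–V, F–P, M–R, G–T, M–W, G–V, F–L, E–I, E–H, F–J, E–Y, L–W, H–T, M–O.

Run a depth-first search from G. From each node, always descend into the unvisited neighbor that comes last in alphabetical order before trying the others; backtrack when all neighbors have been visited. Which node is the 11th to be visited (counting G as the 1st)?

O

Visit G
G → V
V → Q
Q → U
U → L
L → W
W → T
T → S
S → Y
Y → J
J → O
O → P
P → M
M → R
R → X
X → N
N → H
H → E
E → K
K → I
X → F

Visit order: G, V, Q, U, L, W, T, S, Y, J, O, P, M, R, X, N, H, E, K, I, F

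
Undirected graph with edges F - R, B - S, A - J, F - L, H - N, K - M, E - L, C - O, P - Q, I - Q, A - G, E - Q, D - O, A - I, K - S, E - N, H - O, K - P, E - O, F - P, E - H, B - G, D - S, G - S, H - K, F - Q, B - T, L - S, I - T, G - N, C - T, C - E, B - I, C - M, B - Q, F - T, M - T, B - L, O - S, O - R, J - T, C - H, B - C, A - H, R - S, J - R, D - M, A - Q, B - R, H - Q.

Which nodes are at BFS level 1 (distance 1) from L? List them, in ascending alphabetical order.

B, E, F, S

Level 0: L
Level 1: B, E, F, S
Level 2: C, D, G, H, I, K, N, O, P, Q, R, T
Level 3: A, J, M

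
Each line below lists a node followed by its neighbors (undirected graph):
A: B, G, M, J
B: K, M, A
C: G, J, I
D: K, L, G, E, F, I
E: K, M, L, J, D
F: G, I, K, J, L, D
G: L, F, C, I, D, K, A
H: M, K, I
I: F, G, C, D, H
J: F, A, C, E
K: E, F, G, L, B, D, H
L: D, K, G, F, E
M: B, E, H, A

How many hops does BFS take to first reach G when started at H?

2

Level 0: H
Level 1: I, K, M
Level 2: A, B, C, D, E, F, G, L
Level 3: J
G first appears at level 2.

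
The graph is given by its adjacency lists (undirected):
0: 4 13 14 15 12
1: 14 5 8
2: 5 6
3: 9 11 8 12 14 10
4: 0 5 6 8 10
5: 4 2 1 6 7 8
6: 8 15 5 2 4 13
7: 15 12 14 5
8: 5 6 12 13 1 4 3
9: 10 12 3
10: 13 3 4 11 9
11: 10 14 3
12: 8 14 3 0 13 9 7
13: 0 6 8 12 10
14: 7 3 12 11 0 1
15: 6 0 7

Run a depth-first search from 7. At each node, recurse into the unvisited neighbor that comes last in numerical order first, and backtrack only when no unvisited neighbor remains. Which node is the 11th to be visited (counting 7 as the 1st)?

Visit 7
7 → 15
15 → 6
6 → 13
13 → 12
12 → 14
14 → 11
11 → 10
10 → 9
9 → 3
3 → 8
8 → 5
5 → 4
4 → 0
5 → 2
5 → 1

Visit order: 7, 15, 6, 13, 12, 14, 11, 10, 9, 3, 8, 5, 4, 0, 2, 1

8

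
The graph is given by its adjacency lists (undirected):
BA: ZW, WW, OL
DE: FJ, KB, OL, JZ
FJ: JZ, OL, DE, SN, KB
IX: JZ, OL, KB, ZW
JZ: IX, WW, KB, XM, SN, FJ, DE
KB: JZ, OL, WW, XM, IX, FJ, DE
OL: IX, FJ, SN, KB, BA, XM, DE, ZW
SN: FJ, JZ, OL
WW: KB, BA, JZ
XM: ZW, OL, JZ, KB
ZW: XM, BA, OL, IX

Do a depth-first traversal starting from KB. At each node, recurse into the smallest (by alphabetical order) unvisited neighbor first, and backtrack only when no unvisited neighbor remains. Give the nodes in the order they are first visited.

KB -> DE -> FJ -> JZ -> IX -> OL -> BA -> WW -> ZW -> XM -> SN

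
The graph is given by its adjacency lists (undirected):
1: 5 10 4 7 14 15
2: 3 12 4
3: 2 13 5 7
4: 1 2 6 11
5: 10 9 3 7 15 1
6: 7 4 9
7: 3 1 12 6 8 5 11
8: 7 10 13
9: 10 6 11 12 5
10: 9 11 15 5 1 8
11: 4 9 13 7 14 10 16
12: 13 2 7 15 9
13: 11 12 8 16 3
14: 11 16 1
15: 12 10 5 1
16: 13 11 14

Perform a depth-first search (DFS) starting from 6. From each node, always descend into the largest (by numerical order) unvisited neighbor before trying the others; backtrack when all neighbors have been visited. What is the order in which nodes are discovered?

6 9 12 15 10 11 16 14 1 7 8 13 3 5 2 4

Visit 6
6 → 9
9 → 12
12 → 15
15 → 10
10 → 11
11 → 16
16 → 14
14 → 1
1 → 7
7 → 8
8 → 13
13 → 3
3 → 5
3 → 2
2 → 4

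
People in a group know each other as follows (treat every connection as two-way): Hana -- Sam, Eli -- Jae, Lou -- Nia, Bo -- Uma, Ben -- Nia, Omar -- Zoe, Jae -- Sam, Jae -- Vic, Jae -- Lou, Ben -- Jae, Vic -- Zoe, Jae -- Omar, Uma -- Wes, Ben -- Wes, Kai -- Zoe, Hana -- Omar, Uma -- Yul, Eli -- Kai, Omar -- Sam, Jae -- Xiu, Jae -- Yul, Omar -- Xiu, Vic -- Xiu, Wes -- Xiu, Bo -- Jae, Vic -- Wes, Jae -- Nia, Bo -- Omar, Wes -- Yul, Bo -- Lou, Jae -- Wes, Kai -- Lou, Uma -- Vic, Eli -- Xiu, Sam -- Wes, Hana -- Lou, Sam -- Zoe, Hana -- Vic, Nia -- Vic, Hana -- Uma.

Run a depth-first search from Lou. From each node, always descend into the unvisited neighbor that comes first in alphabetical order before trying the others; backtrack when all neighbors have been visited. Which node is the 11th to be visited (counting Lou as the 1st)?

Visit Lou
Lou → Bo
Bo → Jae
Jae → Ben
Ben → Nia
Nia → Vic
Vic → Hana
Hana → Omar
Omar → Sam
Sam → Wes
Wes → Uma
Uma → Yul
Wes → Xiu
Xiu → Eli
Eli → Kai
Kai → Zoe

Visit order: Lou, Bo, Jae, Ben, Nia, Vic, Hana, Omar, Sam, Wes, Uma, Yul, Xiu, Eli, Kai, Zoe

Uma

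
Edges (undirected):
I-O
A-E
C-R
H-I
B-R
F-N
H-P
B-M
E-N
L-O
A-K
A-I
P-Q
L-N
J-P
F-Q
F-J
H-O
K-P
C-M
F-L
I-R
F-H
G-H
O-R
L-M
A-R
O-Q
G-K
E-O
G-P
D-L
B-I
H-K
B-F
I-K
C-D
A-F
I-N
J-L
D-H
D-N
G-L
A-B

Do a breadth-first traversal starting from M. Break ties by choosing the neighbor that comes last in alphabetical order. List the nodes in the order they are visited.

Visit M; enqueue L, C, B → queue [L, C, B]
Visit L; enqueue O, N, J, G, F, D → queue [C, B, O, N, J, G, F, D]
Visit C; enqueue R → queue [B, O, N, J, G, F, D, R]
Visit B; enqueue I, A → queue [O, N, J, G, F, D, R, I, A]
Visit O; enqueue Q, H, E → queue [N, J, G, F, D, R, I, A, Q, H, E]
Visit N → queue [J, G, F, D, R, I, A, Q, H, E]
Visit J; enqueue P → queue [G, F, D, R, I, A, Q, H, E, P]
Visit G; enqueue K → queue [F, D, R, I, A, Q, H, E, P, K]
Visit F → queue [D, R, I, A, Q, H, E, P, K]
Visit D → queue [R, I, A, Q, H, E, P, K]
Visit R → queue [I, A, Q, H, E, P, K]
Visit I → queue [A, Q, H, E, P, K]
Visit A → queue [Q, H, E, P, K]
Visit Q → queue [H, E, P, K]
Visit H → queue [E, P, K]
Visit E → queue [P, K]
Visit P → queue [K]
Visit K → queue []

M, L, C, B, O, N, J, G, F, D, R, I, A, Q, H, E, P, K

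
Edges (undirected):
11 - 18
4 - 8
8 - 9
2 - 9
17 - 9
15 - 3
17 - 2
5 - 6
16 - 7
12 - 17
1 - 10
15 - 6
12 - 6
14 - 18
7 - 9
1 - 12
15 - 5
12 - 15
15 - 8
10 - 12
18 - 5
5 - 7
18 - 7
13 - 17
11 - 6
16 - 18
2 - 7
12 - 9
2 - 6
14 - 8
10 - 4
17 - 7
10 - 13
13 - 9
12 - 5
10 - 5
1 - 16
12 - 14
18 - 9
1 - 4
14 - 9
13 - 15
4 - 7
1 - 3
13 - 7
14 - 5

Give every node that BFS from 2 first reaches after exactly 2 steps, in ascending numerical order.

Level 0: 2
Level 1: 6, 7, 9, 17
Level 2: 4, 5, 8, 11, 12, 13, 14, 15, 16, 18
Level 3: 1, 3, 10

4, 5, 8, 11, 12, 13, 14, 15, 16, 18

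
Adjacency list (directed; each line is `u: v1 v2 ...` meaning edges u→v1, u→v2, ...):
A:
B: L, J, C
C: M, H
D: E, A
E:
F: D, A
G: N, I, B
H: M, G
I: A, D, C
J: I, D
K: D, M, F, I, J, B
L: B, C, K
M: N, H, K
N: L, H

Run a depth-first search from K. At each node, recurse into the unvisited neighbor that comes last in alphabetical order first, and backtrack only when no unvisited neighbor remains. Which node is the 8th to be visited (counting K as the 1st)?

Visit K
K → M
M → N
N → L
L → C
C → H
H → G
G → I
I → D
D → E
D → A
G → B
B → J
K → F

Visit order: K, M, N, L, C, H, G, I, D, E, A, B, J, F

I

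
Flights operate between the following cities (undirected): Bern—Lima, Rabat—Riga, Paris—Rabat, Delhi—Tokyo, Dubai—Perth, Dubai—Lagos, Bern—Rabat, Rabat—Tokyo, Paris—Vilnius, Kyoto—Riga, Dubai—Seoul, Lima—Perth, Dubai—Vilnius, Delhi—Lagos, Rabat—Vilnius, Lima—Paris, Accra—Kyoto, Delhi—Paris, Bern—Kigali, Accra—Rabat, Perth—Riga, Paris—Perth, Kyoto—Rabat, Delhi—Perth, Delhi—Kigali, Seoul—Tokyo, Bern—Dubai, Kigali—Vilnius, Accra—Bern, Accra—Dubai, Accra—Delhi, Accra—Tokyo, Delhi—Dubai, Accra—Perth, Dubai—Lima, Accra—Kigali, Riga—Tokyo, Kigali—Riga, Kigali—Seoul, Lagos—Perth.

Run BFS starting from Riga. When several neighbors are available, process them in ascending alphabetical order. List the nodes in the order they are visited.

Riga, Kigali, Kyoto, Perth, Rabat, Tokyo, Accra, Bern, Delhi, Seoul, Vilnius, Dubai, Lagos, Lima, Paris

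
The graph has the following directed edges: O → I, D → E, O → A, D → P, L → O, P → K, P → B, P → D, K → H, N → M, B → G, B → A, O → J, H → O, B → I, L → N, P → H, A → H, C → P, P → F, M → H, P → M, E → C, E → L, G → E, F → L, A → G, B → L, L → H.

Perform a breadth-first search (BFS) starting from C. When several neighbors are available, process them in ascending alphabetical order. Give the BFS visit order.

Visit C; enqueue P → queue [P]
Visit P; enqueue B, D, F, H, K, M → queue [B, D, F, H, K, M]
Visit B; enqueue A, G, I, L → queue [D, F, H, K, M, A, G, I, L]
Visit D; enqueue E → queue [F, H, K, M, A, G, I, L, E]
Visit F → queue [H, K, M, A, G, I, L, E]
Visit H; enqueue O → queue [K, M, A, G, I, L, E, O]
Visit K → queue [M, A, G, I, L, E, O]
Visit M → queue [A, G, I, L, E, O]
Visit A → queue [G, I, L, E, O]
Visit G → queue [I, L, E, O]
Visit I → queue [L, E, O]
Visit L; enqueue N → queue [E, O, N]
Visit E → queue [O, N]
Visit O; enqueue J → queue [N, J]
Visit N → queue [J]
Visit J → queue []

C, P, B, D, F, H, K, M, A, G, I, L, E, O, N, J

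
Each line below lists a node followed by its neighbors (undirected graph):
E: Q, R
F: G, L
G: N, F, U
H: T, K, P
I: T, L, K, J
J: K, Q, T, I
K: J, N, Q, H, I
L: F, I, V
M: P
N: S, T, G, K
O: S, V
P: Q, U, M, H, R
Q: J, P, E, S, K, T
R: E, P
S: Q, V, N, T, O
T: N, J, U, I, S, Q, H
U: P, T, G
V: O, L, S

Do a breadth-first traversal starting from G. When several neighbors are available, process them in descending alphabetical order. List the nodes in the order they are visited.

G → U → N → F → T → P → S → K → L → Q → J → I → H → R → M → V → O → E

Visit G; enqueue U, N, F → queue [U, N, F]
Visit U; enqueue T, P → queue [N, F, T, P]
Visit N; enqueue S, K → queue [F, T, P, S, K]
Visit F; enqueue L → queue [T, P, S, K, L]
Visit T; enqueue Q, J, I, H → queue [P, S, K, L, Q, J, I, H]
Visit P; enqueue R, M → queue [S, K, L, Q, J, I, H, R, M]
Visit S; enqueue V, O → queue [K, L, Q, J, I, H, R, M, V, O]
Visit K → queue [L, Q, J, I, H, R, M, V, O]
Visit L → queue [Q, J, I, H, R, M, V, O]
Visit Q; enqueue E → queue [J, I, H, R, M, V, O, E]
Visit J → queue [I, H, R, M, V, O, E]
Visit I → queue [H, R, M, V, O, E]
Visit H → queue [R, M, V, O, E]
Visit R → queue [M, V, O, E]
Visit M → queue [V, O, E]
Visit V → queue [O, E]
Visit O → queue [E]
Visit E → queue []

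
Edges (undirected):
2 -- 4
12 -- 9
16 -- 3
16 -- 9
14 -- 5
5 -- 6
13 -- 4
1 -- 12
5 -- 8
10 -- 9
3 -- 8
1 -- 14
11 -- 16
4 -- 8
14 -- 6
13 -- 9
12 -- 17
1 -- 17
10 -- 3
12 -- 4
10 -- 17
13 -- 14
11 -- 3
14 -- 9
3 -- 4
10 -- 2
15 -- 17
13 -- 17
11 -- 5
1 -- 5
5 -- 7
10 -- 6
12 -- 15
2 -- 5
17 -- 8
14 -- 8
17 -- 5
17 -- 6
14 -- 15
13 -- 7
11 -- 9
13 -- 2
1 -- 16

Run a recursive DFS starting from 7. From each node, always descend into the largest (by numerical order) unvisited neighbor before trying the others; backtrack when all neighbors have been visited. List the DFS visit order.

Visit 7
7 → 13
13 → 17
17 → 15
15 → 14
14 → 9
9 → 16
16 → 11
11 → 5
5 → 8
8 → 4
4 → 12
12 → 1
4 → 3
3 → 10
10 → 6
10 → 2

7, 13, 17, 15, 14, 9, 16, 11, 5, 8, 4, 12, 1, 3, 10, 6, 2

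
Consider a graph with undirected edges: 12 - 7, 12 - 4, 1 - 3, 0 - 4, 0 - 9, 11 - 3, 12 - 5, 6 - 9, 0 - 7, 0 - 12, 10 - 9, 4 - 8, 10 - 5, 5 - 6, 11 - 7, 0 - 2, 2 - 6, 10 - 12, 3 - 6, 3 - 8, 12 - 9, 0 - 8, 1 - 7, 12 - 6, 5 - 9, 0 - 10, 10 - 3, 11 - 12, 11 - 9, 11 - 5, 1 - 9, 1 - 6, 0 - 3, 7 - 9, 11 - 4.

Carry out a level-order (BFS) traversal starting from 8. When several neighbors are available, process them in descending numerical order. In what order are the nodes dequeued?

Visit 8; enqueue 4, 3, 0 → queue [4, 3, 0]
Visit 4; enqueue 12, 11 → queue [3, 0, 12, 11]
Visit 3; enqueue 10, 6, 1 → queue [0, 12, 11, 10, 6, 1]
Visit 0; enqueue 9, 7, 2 → queue [12, 11, 10, 6, 1, 9, 7, 2]
Visit 12; enqueue 5 → queue [11, 10, 6, 1, 9, 7, 2, 5]
Visit 11 → queue [10, 6, 1, 9, 7, 2, 5]
Visit 10 → queue [6, 1, 9, 7, 2, 5]
Visit 6 → queue [1, 9, 7, 2, 5]
Visit 1 → queue [9, 7, 2, 5]
Visit 9 → queue [7, 2, 5]
Visit 7 → queue [2, 5]
Visit 2 → queue [5]
Visit 5 → queue []

8, 4, 3, 0, 12, 11, 10, 6, 1, 9, 7, 2, 5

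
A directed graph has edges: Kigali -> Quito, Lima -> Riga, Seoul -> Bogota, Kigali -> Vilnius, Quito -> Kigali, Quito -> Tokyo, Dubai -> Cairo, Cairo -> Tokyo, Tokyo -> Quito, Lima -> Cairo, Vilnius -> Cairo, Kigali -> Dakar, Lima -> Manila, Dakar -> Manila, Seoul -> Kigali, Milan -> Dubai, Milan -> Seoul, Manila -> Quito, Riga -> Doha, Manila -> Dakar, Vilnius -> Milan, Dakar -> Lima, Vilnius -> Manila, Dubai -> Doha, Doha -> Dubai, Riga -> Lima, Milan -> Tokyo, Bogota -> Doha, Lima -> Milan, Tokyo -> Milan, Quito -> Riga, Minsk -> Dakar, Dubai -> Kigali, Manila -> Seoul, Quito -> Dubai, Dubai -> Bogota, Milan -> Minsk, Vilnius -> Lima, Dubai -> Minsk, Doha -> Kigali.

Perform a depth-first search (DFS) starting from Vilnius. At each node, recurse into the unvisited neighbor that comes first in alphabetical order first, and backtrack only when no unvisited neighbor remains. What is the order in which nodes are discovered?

Vilnius → Cairo → Tokyo → Milan → Dubai → Bogota → Doha → Kigali → Dakar → Lima → Manila → Quito → Riga → Seoul → Minsk

Visit Vilnius
Vilnius → Cairo
Cairo → Tokyo
Tokyo → Milan
Milan → Dubai
Dubai → Bogota
Bogota → Doha
Doha → Kigali
Kigali → Dakar
Dakar → Lima
Lima → Manila
Manila → Quito
Quito → Riga
Manila → Seoul
Dubai → Minsk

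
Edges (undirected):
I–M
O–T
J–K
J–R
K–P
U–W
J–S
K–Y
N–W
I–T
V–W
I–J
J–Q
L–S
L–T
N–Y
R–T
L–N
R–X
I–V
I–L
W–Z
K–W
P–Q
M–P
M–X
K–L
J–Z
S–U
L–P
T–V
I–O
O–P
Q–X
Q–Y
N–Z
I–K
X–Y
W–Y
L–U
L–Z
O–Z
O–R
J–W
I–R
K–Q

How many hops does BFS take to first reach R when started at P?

Level 0: P
Level 1: K, L, M, O, Q
Level 2: I, J, N, R, S, T, U, W, X, Y, Z
Level 3: V
R first appears at level 2.

2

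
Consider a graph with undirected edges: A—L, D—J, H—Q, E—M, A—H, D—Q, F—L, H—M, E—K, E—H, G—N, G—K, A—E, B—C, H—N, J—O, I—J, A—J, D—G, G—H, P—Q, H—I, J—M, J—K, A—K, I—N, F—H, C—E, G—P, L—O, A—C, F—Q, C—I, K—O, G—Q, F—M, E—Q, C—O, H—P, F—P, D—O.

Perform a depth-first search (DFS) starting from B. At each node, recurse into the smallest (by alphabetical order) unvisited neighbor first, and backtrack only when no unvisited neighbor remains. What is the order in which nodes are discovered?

Visit B
B → C
C → A
A → E
E → H
H → F
F → L
L → O
O → D
D → G
G → K
K → J
J → I
I → N
J → M
G → P
P → Q

B C A E H F L O D G K J I N M P Q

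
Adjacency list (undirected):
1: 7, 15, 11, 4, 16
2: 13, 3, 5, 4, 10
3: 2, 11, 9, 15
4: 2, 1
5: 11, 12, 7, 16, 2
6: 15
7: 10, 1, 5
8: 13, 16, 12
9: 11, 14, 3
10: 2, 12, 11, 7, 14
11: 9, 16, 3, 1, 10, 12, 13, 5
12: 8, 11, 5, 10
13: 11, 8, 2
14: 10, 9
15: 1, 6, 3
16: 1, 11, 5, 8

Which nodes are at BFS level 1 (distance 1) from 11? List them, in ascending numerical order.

1, 3, 5, 9, 10, 12, 13, 16

Level 0: 11
Level 1: 1, 3, 5, 9, 10, 12, 13, 16
Level 2: 2, 4, 7, 8, 14, 15
Level 3: 6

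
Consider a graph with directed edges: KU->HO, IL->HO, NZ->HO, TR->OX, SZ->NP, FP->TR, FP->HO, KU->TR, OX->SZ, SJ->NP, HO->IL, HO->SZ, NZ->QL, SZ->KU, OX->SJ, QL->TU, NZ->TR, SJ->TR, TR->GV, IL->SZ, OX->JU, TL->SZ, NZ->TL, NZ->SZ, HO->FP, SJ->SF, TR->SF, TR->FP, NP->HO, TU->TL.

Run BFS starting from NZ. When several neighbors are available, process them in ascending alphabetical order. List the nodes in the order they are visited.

NZ HO QL SZ TL TR FP IL TU KU NP GV OX SF JU SJ

Visit NZ; enqueue HO, QL, SZ, TL, TR → queue [HO, QL, SZ, TL, TR]
Visit HO; enqueue FP, IL → queue [QL, SZ, TL, TR, FP, IL]
Visit QL; enqueue TU → queue [SZ, TL, TR, FP, IL, TU]
Visit SZ; enqueue KU, NP → queue [TL, TR, FP, IL, TU, KU, NP]
Visit TL → queue [TR, FP, IL, TU, KU, NP]
Visit TR; enqueue GV, OX, SF → queue [FP, IL, TU, KU, NP, GV, OX, SF]
Visit FP → queue [IL, TU, KU, NP, GV, OX, SF]
Visit IL → queue [TU, KU, NP, GV, OX, SF]
Visit TU → queue [KU, NP, GV, OX, SF]
Visit KU → queue [NP, GV, OX, SF]
Visit NP → queue [GV, OX, SF]
Visit GV → queue [OX, SF]
Visit OX; enqueue JU, SJ → queue [SF, JU, SJ]
Visit SF → queue [JU, SJ]
Visit JU → queue [SJ]
Visit SJ → queue []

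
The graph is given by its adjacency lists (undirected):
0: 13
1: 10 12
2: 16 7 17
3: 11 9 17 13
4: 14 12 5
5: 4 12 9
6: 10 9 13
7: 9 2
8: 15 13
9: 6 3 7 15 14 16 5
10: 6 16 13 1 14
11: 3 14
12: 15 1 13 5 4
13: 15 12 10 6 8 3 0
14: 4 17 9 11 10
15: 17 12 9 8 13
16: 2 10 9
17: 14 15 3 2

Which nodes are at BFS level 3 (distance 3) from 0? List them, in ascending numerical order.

1, 4, 5, 9, 11, 14, 16, 17

Level 0: 0
Level 1: 13
Level 2: 3, 6, 8, 10, 12, 15
Level 3: 1, 4, 5, 9, 11, 14, 16, 17
Level 4: 2, 7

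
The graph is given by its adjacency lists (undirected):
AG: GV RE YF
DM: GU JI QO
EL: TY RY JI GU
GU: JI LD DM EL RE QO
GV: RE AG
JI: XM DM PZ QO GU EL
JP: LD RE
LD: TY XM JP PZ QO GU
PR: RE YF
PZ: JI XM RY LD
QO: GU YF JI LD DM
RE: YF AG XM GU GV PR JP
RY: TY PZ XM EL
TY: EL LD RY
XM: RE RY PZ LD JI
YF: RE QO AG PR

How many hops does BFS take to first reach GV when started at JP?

Level 0: JP
Level 1: LD, RE
Level 2: AG, GU, GV, PR, PZ, QO, TY, XM, YF
Level 3: DM, EL, JI, RY
GV first appears at level 2.

2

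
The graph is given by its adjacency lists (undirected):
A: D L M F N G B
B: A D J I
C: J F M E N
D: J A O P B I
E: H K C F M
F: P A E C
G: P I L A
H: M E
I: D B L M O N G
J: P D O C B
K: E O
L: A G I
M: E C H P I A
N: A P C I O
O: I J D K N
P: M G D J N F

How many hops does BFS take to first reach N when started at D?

2

Level 0: D
Level 1: A, B, I, J, O, P
Level 2: C, F, G, K, L, M, N
Level 3: E, H
N first appears at level 2.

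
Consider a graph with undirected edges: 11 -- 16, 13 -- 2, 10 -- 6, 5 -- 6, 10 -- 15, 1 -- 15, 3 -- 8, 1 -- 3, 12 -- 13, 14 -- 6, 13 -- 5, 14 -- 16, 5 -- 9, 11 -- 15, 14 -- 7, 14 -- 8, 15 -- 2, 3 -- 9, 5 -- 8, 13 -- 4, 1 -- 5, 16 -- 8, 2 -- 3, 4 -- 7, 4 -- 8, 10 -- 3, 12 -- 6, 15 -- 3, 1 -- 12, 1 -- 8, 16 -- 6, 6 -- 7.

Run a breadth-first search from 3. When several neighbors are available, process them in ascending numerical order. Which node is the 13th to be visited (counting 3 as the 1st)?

16

Visit 3; enqueue 1, 2, 8, 9, 10, 15 → queue [1, 2, 8, 9, 10, 15]
Visit 1; enqueue 5, 12 → queue [2, 8, 9, 10, 15, 5, 12]
Visit 2; enqueue 13 → queue [8, 9, 10, 15, 5, 12, 13]
Visit 8; enqueue 4, 14, 16 → queue [9, 10, 15, 5, 12, 13, 4, 14, 16]
Visit 9 → queue [10, 15, 5, 12, 13, 4, 14, 16]
Visit 10; enqueue 6 → queue [15, 5, 12, 13, 4, 14, 16, 6]
Visit 15; enqueue 11 → queue [5, 12, 13, 4, 14, 16, 6, 11]
Visit 5 → queue [12, 13, 4, 14, 16, 6, 11]
Visit 12 → queue [13, 4, 14, 16, 6, 11]
Visit 13 → queue [4, 14, 16, 6, 11]
Visit 4; enqueue 7 → queue [14, 16, 6, 11, 7]
Visit 14 → queue [16, 6, 11, 7]
Visit 16 → queue [6, 11, 7]
Visit 6 → queue [11, 7]
Visit 11 → queue [7]
Visit 7 → queue []

Visit order: 3, 1, 2, 8, 9, 10, 15, 5, 12, 13, 4, 14, 16, 6, 11, 7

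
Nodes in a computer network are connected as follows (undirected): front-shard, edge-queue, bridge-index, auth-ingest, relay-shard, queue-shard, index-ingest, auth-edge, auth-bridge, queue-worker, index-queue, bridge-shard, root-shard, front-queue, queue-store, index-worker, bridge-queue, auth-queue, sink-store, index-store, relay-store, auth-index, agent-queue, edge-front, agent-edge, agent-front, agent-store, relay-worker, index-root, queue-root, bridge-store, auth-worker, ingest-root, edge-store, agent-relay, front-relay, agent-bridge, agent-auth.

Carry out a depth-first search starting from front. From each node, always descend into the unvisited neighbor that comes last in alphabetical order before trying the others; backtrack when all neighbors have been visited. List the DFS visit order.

Visit front
front → shard
shard → root
root → queue
queue → worker
worker → relay
relay → store
store → sink
store → index
index → ingest
ingest → auth
auth → edge
edge → agent
agent → bridge

front -> shard -> root -> queue -> worker -> relay -> store -> sink -> index -> ingest -> auth -> edge -> agent -> bridge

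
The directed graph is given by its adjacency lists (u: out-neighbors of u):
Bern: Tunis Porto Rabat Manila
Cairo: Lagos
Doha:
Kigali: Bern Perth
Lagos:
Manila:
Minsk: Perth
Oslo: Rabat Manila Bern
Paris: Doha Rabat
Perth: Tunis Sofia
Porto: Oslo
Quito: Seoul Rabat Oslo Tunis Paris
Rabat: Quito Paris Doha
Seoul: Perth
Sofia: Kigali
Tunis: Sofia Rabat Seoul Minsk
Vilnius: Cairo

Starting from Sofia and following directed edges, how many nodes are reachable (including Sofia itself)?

14

BFS from Sofia visits: Sofia, Kigali, Perth, Bern, Tunis, Rabat, Porto, Manila, Seoul, Minsk, Quito, Paris, Doha, Oslo
Reachable nodes: 14 of 17 total.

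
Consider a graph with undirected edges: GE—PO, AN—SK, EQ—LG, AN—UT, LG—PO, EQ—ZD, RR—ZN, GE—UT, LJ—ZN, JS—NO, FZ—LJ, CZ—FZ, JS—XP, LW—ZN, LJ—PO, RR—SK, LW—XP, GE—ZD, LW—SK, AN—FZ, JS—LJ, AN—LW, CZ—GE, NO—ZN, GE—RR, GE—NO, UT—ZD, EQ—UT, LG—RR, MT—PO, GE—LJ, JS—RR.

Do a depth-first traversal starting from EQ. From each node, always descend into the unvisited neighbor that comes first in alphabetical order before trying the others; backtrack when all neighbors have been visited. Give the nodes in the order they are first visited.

EQ -> LG -> PO -> GE -> CZ -> FZ -> AN -> LW -> SK -> RR -> JS -> LJ -> ZN -> NO -> XP -> UT -> ZD -> MT

Visit EQ
EQ → LG
LG → PO
PO → GE
GE → CZ
CZ → FZ
FZ → AN
AN → LW
LW → SK
SK → RR
RR → JS
JS → LJ
LJ → ZN
ZN → NO
JS → XP
AN → UT
UT → ZD
PO → MT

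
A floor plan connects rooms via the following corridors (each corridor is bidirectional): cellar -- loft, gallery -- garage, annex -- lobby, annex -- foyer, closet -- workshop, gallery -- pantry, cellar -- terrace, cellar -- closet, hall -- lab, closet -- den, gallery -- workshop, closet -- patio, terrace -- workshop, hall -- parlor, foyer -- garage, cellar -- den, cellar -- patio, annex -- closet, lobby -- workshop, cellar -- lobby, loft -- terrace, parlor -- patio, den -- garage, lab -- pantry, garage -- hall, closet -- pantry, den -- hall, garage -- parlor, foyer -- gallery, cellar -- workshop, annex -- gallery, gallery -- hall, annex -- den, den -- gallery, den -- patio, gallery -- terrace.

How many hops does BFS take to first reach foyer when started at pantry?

2

Level 0: pantry
Level 1: closet, gallery, lab
Level 2: annex, cellar, den, foyer, garage, hall, patio, terrace, workshop
Level 3: lobby, loft, parlor
foyer first appears at level 2.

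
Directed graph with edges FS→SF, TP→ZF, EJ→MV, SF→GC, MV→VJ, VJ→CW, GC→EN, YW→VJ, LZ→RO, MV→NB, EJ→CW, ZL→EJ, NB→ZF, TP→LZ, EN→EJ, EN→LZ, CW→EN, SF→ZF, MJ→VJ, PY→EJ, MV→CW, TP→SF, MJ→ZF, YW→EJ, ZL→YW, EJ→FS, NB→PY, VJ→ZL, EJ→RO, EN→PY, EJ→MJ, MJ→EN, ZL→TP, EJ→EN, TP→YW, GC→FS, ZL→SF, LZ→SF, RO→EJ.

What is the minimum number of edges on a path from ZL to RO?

2

Level 0: ZL
Level 1: EJ, SF, TP, YW
Level 2: CW, EN, FS, GC, LZ, MJ, MV, RO, VJ, ZF
Level 3: NB, PY
RO first appears at level 2.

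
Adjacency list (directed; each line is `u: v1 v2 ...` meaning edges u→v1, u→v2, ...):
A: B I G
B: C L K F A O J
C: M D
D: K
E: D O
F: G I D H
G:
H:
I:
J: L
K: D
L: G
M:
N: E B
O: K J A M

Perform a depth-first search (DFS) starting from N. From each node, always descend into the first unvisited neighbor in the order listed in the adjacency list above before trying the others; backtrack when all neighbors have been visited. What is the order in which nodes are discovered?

Visit N
N → E
E → D
D → K
E → O
O → J
J → L
L → G
O → A
A → B
B → C
C → M
B → F
F → I
F → H

N -> E -> D -> K -> O -> J -> L -> G -> A -> B -> C -> M -> F -> I -> H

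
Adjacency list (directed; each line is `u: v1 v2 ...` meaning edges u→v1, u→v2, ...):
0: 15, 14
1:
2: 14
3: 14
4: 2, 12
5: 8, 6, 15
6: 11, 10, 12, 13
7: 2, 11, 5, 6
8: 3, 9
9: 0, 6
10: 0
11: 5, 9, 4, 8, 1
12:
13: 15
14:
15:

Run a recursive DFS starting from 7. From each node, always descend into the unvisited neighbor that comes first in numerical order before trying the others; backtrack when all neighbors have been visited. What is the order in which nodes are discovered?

Visit 7
7 → 2
2 → 14
7 → 5
5 → 6
6 → 10
10 → 0
0 → 15
6 → 11
11 → 1
11 → 4
4 → 12
11 → 8
8 → 3
8 → 9
6 → 13

7 -> 2 -> 14 -> 5 -> 6 -> 10 -> 0 -> 15 -> 11 -> 1 -> 4 -> 12 -> 8 -> 3 -> 9 -> 13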